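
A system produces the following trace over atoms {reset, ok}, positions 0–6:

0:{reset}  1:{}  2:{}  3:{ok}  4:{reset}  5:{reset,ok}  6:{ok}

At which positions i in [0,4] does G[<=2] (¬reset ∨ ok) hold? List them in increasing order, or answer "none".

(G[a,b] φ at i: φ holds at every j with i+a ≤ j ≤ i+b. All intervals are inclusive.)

Evaluate at each i in [0,4]:
  i=0: ✗ (fails at j=0)
  i=1: ✓ (all of [1,3])
  i=2: ✗ (fails at j=4)
  i=3: ✗ (fails at j=4)
  i=4: ✗ (fails at j=4)

1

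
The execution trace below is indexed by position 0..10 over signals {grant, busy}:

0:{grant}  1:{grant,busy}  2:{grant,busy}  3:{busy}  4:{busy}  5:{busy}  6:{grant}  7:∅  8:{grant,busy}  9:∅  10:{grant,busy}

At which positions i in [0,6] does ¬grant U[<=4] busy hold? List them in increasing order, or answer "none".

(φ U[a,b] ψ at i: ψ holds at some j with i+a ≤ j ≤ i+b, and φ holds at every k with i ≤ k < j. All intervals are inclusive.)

Evaluate at each i in [0,6]:
  i=0: ✗ (lhs fails at k=0 before rhs at j=1)
  i=1: ✓ (rhs at j=1)
  i=2: ✓ (rhs at j=2)
  i=3: ✓ (rhs at j=3)
  i=4: ✓ (rhs at j=4)
  i=5: ✓ (rhs at j=5)
  i=6: ✗ (lhs fails at k=6 before rhs at j=8)

1, 2, 3, 4, 5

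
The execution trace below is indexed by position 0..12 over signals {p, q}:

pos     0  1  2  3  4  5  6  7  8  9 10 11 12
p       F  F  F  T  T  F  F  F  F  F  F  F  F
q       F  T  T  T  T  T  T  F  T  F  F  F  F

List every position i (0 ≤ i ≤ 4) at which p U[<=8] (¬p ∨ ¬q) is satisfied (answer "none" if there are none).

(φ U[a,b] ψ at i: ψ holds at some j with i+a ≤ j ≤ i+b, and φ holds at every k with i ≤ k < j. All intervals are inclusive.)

Evaluate at each i in [0,4]:
  i=0: ✓ (rhs at j=0)
  i=1: ✓ (rhs at j=1)
  i=2: ✓ (rhs at j=2)
  i=3: ✓ (rhs at j=5; lhs holds on [3,4])
  i=4: ✓ (rhs at j=5; lhs holds on [4,4])

0, 1, 2, 3, 4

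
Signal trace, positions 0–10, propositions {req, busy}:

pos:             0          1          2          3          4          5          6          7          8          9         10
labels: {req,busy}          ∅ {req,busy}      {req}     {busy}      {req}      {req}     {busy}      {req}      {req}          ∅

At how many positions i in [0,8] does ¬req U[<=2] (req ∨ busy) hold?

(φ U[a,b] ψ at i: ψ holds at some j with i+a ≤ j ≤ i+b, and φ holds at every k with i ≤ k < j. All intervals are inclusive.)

Evaluate at each i in [0,8]:
  i=0: ✓ (rhs at j=0)
  i=1: ✓ (rhs at j=2; lhs holds on [1,1])
  i=2: ✓ (rhs at j=2)
  i=3: ✓ (rhs at j=3)
  i=4: ✓ (rhs at j=4)
  i=5: ✓ (rhs at j=5)
  i=6: ✓ (rhs at j=6)
  i=7: ✓ (rhs at j=7)
  i=8: ✓ (rhs at j=8)
Positions where it holds: {0, 1, 2, 3, 4, 5, 6, 7, 8} → 9.

9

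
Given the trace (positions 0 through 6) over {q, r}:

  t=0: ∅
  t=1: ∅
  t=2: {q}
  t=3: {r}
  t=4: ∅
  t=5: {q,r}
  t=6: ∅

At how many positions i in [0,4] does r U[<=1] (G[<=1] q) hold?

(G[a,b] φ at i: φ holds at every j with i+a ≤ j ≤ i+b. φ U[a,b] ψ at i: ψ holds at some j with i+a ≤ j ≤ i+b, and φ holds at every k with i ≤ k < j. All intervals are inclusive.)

0

Evaluate at each i in [0,4]:
  i=0: ✗ (no rhs in [0,1])
  i=1: ✗ (no rhs in [1,2])
  i=2: ✗ (no rhs in [2,3])
  i=3: ✗ (no rhs in [3,4])
  i=4: ✗ (no rhs in [4,5])
Positions where it holds: {} → 0.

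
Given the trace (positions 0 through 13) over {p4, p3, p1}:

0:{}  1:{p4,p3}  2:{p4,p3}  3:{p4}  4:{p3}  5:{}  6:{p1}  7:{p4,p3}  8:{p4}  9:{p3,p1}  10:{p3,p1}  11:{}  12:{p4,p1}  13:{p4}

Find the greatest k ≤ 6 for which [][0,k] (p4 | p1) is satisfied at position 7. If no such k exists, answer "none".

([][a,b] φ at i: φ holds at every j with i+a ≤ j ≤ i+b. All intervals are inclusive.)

3

(p4 | p1) must hold from j=7 onward; find where it first fails.
  j=7: holds
  j=8: holds
  j=9: holds
  j=10: holds
  j=11: fails
Holds on [7,10], so largest k = 3.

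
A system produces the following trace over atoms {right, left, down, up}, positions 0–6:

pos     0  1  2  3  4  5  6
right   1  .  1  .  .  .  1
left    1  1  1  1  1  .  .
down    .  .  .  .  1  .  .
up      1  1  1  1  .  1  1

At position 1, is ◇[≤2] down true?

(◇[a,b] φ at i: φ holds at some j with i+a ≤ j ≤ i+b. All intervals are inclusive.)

No

Check down at each j in [1,3]:
  j=1: false
  j=2: false
  j=3: false
No position in the window satisfies it → formula fails.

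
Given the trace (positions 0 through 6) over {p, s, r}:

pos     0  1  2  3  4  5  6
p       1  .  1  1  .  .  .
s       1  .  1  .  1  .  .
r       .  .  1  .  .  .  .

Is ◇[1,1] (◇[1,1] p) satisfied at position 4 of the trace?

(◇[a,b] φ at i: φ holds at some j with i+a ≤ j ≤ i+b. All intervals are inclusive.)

False

Check ◇[1,1] p at each j in [5,5]:
  j=5: fails (none in [6,6])
No position in the window satisfies it → formula fails.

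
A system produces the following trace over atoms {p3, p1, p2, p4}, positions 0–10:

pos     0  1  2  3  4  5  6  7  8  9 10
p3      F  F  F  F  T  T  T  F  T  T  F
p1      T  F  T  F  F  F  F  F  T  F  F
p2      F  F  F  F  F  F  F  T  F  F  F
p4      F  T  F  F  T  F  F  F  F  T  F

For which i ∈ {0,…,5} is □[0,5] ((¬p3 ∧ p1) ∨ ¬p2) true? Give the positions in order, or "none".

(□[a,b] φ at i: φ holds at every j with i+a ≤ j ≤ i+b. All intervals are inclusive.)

0, 1

Evaluate at each i in [0,5]:
  i=0: ✓ (all of [0,5])
  i=1: ✓ (all of [1,6])
  i=2: ✗ (fails at j=7)
  i=3: ✗ (fails at j=7)
  i=4: ✗ (fails at j=7)
  i=5: ✗ (fails at j=7)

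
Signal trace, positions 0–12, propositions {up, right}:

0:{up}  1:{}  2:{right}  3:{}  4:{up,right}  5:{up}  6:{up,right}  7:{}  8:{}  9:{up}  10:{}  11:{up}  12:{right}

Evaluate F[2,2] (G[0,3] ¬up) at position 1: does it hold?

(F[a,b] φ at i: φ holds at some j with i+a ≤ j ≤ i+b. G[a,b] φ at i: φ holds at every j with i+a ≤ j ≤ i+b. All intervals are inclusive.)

False

Check G[0,3] ¬up at each j in [3,3]:
  j=3: fails at 4
No position in the window satisfies it → formula fails.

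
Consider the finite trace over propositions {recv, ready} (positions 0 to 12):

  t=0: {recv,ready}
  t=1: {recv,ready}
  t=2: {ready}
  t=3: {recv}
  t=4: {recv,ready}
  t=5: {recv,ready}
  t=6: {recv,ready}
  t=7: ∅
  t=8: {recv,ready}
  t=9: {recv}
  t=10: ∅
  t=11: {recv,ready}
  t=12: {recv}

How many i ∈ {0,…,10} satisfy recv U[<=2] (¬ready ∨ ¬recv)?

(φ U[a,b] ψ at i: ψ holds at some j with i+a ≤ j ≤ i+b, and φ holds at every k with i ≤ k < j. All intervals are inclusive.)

10

Evaluate at each i in [0,10]:
  i=0: ✓ (rhs at j=2; lhs holds on [0,1])
  i=1: ✓ (rhs at j=2; lhs holds on [1,1])
  i=2: ✓ (rhs at j=2)
  i=3: ✓ (rhs at j=3)
  i=4: ✗ (no rhs in [4,6])
  i=5: ✓ (rhs at j=7; lhs holds on [5,6])
  i=6: ✓ (rhs at j=7; lhs holds on [6,6])
  i=7: ✓ (rhs at j=7)
  i=8: ✓ (rhs at j=9; lhs holds on [8,8])
  i=9: ✓ (rhs at j=9)
  i=10: ✓ (rhs at j=10)
Positions where it holds: {0, 1, 2, 3, 5, 6, 7, 8, 9, 10} → 10.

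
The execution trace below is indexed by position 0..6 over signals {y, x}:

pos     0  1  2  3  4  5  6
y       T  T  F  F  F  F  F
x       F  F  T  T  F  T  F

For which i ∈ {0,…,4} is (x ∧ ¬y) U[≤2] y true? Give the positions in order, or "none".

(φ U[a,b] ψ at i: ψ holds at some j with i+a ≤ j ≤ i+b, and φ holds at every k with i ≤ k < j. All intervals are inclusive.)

0, 1

Evaluate at each i in [0,4]:
  i=0: ✓ (rhs at j=0)
  i=1: ✓ (rhs at j=1)
  i=2: ✗ (no rhs in [2,4])
  i=3: ✗ (no rhs in [3,5])
  i=4: ✗ (no rhs in [4,6])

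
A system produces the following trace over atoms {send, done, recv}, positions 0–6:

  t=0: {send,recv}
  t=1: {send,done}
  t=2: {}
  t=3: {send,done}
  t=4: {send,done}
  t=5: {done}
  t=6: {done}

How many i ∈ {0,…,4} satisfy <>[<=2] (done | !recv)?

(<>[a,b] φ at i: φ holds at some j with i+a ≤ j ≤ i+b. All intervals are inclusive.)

5

Evaluate at each i in [0,4]:
  i=0: ✓ (witness j=1)
  i=1: ✓ (witness j=1)
  i=2: ✓ (witness j=2)
  i=3: ✓ (witness j=3)
  i=4: ✓ (witness j=4)
Positions where it holds: {0, 1, 2, 3, 4} → 5.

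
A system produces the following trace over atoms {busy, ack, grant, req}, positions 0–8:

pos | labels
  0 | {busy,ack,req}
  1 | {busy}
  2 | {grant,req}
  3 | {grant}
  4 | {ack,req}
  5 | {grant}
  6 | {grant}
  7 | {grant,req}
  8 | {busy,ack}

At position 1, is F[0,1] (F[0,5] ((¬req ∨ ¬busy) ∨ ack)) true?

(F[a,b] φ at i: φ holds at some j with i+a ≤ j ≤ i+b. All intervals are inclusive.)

Check F[0,5] ((¬req ∨ ¬busy) ∨ ack) at each j in [1,2]:
  j=1: holds (witness at 1)
  j=2: holds (witness at 2)
Found at j=1 → formula holds.

True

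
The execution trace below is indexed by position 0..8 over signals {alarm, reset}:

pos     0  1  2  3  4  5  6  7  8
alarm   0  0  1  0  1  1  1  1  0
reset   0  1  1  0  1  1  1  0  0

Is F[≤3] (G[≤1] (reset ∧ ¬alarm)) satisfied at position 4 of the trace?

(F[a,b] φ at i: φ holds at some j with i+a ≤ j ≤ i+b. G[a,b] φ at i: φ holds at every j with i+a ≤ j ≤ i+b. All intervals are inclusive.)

Check G[≤1] (reset ∧ ¬alarm) at each j in [4,7]:
  j=4: fails at 4
  j=5: fails at 5
  j=6: fails at 6
  j=7: fails at 7
No position in the window satisfies it → formula fails.

No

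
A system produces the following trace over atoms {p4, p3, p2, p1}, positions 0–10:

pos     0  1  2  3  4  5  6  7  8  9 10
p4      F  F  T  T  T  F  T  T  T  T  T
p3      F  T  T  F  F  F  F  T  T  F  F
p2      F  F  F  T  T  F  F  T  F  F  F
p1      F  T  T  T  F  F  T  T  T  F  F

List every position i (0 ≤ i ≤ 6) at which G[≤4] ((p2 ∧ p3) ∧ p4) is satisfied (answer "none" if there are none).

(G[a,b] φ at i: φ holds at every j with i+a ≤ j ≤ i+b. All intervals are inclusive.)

none

Evaluate at each i in [0,6]:
  i=0: ✗ (fails at j=0)
  i=1: ✗ (fails at j=1)
  i=2: ✗ (fails at j=2)
  i=3: ✗ (fails at j=3)
  i=4: ✗ (fails at j=4)
  i=5: ✗ (fails at j=5)
  i=6: ✗ (fails at j=6)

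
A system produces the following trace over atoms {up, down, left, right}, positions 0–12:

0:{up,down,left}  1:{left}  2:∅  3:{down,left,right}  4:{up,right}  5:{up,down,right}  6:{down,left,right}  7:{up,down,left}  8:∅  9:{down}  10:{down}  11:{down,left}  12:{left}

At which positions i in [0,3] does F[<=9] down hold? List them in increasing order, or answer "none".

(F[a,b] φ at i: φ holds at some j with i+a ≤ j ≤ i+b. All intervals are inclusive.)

0, 1, 2, 3

Evaluate at each i in [0,3]:
  i=0: ✓ (witness j=0)
  i=1: ✓ (witness j=3)
  i=2: ✓ (witness j=3)
  i=3: ✓ (witness j=3)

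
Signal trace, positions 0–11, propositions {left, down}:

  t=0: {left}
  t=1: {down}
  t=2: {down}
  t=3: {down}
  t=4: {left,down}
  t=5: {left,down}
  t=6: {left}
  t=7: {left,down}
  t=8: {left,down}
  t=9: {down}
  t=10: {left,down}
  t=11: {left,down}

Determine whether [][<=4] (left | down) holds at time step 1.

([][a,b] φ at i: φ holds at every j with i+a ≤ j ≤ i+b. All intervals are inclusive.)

Check (left | down) at every j in [1,5]:
  j=1: true
  j=2: true
  j=3: true
  j=4: true
  j=5: true
All positions satisfy it → formula holds.

True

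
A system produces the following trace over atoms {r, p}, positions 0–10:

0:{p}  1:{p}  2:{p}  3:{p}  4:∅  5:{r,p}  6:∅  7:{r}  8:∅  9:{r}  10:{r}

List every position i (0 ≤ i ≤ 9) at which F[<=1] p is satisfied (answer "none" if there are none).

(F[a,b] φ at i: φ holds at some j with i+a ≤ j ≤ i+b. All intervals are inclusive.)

0, 1, 2, 3, 4, 5

Evaluate at each i in [0,9]:
  i=0: ✓ (witness j=0)
  i=1: ✓ (witness j=1)
  i=2: ✓ (witness j=2)
  i=3: ✓ (witness j=3)
  i=4: ✓ (witness j=5)
  i=5: ✓ (witness j=5)
  i=6: ✗ (none in [6,7])
  i=7: ✗ (none in [7,8])
  i=8: ✗ (none in [8,9])
  i=9: ✗ (none in [9,10])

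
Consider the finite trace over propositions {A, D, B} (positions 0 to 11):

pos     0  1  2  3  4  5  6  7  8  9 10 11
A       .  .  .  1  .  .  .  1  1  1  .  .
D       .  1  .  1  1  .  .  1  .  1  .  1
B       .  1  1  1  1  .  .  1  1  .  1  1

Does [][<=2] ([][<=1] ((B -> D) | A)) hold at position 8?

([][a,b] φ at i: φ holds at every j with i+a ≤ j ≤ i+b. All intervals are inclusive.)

No

Check [][<=1] ((B -> D) | A) at every j in [8,10]:
  j=8: holds on [8,9]
  j=9: fails at 10
  j=10: fails at 10
Fails at j=9 → formula fails.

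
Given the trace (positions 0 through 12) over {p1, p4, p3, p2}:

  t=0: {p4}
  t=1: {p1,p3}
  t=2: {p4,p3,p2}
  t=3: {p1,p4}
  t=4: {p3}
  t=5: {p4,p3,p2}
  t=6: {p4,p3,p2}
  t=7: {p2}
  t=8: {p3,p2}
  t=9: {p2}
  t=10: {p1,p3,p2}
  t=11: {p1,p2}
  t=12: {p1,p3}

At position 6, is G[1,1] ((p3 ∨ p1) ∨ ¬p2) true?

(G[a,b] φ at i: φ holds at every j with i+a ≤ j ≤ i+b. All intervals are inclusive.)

Check ((p3 ∨ p1) ∨ ¬p2) at every j in [7,7]:
  j=7: false
Fails at j=7 → formula fails.

Does not hold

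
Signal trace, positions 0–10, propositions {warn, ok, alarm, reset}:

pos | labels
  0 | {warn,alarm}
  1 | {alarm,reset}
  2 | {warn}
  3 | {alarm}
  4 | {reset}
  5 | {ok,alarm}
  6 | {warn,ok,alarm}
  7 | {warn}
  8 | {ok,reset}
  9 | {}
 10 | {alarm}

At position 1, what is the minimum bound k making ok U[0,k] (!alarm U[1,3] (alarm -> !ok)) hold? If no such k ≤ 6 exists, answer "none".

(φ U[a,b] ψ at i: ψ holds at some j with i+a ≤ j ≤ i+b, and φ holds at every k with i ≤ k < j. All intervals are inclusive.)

Need earliest j ≥ 1 with (!alarm U[1,3] (alarm -> !ok)), and ok at every k in [1,j-1].
  j=1: rhs fails.
  j=2: rhs holds but lhs fails at k=1.
  j=3: rhs fails.
  j=4: rhs fails.
  j=5: rhs fails.
  j=6: rhs fails.
  j=7: rhs holds but lhs fails at k=1.
No witness within the range → none.

none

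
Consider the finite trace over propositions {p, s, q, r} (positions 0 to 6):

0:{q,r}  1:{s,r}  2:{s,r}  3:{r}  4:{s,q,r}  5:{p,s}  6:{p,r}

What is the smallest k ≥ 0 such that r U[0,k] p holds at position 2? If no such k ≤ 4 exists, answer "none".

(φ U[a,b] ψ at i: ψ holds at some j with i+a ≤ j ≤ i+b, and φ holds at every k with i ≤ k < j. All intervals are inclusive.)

Need earliest j ≥ 2 with p, and r at every k in [2,j-1].
  j=2: rhs fails.
  j=3: rhs fails.
  j=4: rhs fails.
  j=5: rhs holds; lhs holds on [2,4]. k = 3.

3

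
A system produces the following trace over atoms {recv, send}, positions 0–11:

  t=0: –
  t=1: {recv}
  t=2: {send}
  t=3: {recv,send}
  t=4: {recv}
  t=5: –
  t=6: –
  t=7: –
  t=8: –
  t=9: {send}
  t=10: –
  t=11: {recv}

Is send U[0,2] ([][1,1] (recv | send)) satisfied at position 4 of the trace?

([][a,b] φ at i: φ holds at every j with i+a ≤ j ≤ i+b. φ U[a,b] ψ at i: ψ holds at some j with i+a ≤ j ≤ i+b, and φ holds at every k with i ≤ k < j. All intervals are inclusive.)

False

Need some j in [4,6] with [][1,1] (recv | send), and send at every k in [4,j-1].
  j=4: [][1,1] (recv | send) — fails at 5.
  j=5: [][1,1] (recv | send) — fails at 6.
  j=6: [][1,1] (recv | send) — fails at 7.
No j in the window works → until fails.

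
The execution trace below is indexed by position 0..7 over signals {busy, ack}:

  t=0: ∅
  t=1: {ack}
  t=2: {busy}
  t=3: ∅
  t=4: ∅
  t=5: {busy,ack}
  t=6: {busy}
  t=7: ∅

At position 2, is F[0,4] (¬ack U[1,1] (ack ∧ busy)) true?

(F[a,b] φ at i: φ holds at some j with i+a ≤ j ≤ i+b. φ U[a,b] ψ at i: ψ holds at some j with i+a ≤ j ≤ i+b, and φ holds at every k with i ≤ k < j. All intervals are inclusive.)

Check (¬ack U[1,1] (ack ∧ busy)) at each j in [2,6]:
  j=2: fails
  j=3: fails
  j=4: holds
  j=5: fails
  j=6: fails
Found at j=4 → formula holds.

Holds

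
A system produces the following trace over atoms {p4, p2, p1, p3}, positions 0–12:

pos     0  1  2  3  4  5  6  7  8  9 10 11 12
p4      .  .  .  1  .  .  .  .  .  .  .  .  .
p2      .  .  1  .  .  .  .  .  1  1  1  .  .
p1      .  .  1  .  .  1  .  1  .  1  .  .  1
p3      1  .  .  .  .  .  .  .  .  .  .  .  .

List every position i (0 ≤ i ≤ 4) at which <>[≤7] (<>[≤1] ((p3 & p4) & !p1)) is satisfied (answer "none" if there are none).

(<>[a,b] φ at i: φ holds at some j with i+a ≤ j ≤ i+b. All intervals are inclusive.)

Evaluate at each i in [0,4]:
  i=0: ✗ (none in [0,7])
  i=1: ✗ (none in [1,8])
  i=2: ✗ (none in [2,9])
  i=3: ✗ (none in [3,10])
  i=4: ✗ (none in [4,11])

none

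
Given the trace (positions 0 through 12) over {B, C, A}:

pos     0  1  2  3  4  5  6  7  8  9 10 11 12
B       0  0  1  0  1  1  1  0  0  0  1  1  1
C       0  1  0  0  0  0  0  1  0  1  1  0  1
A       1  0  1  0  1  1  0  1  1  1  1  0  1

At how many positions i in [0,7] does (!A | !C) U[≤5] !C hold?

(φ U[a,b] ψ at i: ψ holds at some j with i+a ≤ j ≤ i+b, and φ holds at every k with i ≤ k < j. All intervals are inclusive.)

Evaluate at each i in [0,7]:
  i=0: ✓ (rhs at j=0)
  i=1: ✓ (rhs at j=2; lhs holds on [1,1])
  i=2: ✓ (rhs at j=2)
  i=3: ✓ (rhs at j=3)
  i=4: ✓ (rhs at j=4)
  i=5: ✓ (rhs at j=5)
  i=6: ✓ (rhs at j=6)
  i=7: ✗ (lhs fails at k=7 before rhs at j=8)
Positions where it holds: {0, 1, 2, 3, 4, 5, 6} → 7.

7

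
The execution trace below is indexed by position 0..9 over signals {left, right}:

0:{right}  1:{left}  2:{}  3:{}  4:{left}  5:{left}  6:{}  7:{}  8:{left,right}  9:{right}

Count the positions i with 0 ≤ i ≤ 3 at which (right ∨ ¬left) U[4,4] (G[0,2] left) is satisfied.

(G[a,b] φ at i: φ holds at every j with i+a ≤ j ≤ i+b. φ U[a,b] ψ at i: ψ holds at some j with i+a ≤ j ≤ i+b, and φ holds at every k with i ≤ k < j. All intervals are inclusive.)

0

Evaluate at each i in [0,3]:
  i=0: ✗ (no rhs in [4,4])
  i=1: ✗ (no rhs in [5,5])
  i=2: ✗ (no rhs in [6,6])
  i=3: ✗ (no rhs in [7,7])
Positions where it holds: {} → 0.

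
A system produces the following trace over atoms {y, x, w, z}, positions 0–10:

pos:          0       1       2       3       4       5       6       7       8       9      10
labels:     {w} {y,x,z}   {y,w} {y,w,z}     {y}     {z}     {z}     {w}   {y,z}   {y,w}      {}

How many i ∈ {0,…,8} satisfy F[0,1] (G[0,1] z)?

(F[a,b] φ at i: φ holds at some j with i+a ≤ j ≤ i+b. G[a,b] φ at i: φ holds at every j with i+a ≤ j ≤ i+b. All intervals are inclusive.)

2

Evaluate at each i in [0,8]:
  i=0: ✗ (none in [0,1])
  i=1: ✗ (none in [1,2])
  i=2: ✗ (none in [2,3])
  i=3: ✗ (none in [3,4])
  i=4: ✓ (witness j=5)
  i=5: ✓ (witness j=5)
  i=6: ✗ (none in [6,7])
  i=7: ✗ (none in [7,8])
  i=8: ✗ (none in [8,9])
Positions where it holds: {4, 5} → 2.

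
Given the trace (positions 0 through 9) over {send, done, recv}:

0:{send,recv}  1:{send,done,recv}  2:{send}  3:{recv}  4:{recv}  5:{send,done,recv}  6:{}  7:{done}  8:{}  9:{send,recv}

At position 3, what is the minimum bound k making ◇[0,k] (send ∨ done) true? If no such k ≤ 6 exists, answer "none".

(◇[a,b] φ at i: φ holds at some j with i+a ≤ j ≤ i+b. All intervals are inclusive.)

Scan j = 3,4,… for (send ∨ done):
  j=3: fails
  j=4: fails
  j=5: holds
First hit at j=5, so smallest k = 5-3 = 2.

2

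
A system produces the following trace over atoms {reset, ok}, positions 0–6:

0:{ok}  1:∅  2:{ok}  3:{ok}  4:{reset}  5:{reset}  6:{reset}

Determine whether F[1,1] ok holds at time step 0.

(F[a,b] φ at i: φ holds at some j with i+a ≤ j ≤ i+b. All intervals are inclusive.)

Check ok at each j in [1,1]:
  j=1: false
No position in the window satisfies it → formula fails.

No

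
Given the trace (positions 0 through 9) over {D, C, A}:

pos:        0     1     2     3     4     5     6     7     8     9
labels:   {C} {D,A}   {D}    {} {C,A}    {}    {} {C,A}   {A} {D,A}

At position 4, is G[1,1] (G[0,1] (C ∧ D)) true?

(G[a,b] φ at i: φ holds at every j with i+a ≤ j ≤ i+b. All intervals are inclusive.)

Check G[0,1] (C ∧ D) at every j in [5,5]:
  j=5: fails at 5
Fails at j=5 → formula fails.

Does not hold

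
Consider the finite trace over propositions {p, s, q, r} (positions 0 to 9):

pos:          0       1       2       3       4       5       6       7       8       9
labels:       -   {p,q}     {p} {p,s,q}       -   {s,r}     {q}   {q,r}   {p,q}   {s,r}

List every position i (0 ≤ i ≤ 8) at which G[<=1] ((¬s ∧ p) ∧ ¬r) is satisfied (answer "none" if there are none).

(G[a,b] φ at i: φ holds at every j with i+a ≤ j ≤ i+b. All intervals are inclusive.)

Evaluate at each i in [0,8]:
  i=0: ✗ (fails at j=0)
  i=1: ✓ (all of [1,2])
  i=2: ✗ (fails at j=3)
  i=3: ✗ (fails at j=3)
  i=4: ✗ (fails at j=4)
  i=5: ✗ (fails at j=5)
  i=6: ✗ (fails at j=6)
  i=7: ✗ (fails at j=7)
  i=8: ✗ (fails at j=9)

1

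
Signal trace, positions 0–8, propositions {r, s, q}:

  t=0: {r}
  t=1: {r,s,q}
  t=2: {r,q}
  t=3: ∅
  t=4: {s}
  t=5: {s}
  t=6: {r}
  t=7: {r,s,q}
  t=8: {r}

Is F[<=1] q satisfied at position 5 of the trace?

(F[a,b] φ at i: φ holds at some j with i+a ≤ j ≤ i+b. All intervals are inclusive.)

Check q at each j in [5,6]:
  j=5: false
  j=6: false
No position in the window satisfies it → formula fails.

No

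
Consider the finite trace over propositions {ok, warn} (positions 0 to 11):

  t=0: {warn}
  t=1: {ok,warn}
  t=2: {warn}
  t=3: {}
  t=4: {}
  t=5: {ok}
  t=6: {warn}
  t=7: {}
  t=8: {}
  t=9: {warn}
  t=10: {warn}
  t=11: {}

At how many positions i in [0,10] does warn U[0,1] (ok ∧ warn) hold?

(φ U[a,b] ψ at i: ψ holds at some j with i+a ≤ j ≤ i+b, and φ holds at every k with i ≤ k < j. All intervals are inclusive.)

2

Evaluate at each i in [0,10]:
  i=0: ✓ (rhs at j=1; lhs holds on [0,0])
  i=1: ✓ (rhs at j=1)
  i=2: ✗ (no rhs in [2,3])
  i=3: ✗ (no rhs in [3,4])
  i=4: ✗ (no rhs in [4,5])
  i=5: ✗ (no rhs in [5,6])
  i=6: ✗ (no rhs in [6,7])
  i=7: ✗ (no rhs in [7,8])
  i=8: ✗ (no rhs in [8,9])
  i=9: ✗ (no rhs in [9,10])
  i=10: ✗ (no rhs in [10,11])
Positions where it holds: {0, 1} → 2.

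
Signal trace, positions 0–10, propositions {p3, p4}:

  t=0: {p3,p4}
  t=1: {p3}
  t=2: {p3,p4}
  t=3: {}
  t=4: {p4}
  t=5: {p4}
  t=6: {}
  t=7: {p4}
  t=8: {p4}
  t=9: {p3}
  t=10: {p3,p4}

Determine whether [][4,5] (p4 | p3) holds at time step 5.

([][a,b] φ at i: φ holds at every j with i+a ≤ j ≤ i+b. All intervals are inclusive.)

Check (p4 | p3) at every j in [9,10]:
  j=9: true
  j=10: true
All positions satisfy it → formula holds.

Yes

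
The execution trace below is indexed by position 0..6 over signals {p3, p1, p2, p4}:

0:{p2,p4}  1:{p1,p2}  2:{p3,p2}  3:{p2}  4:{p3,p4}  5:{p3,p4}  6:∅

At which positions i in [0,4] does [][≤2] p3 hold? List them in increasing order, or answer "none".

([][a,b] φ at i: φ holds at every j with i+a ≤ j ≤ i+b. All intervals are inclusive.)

none

Evaluate at each i in [0,4]:
  i=0: ✗ (fails at j=0)
  i=1: ✗ (fails at j=1)
  i=2: ✗ (fails at j=3)
  i=3: ✗ (fails at j=3)
  i=4: ✗ (fails at j=6)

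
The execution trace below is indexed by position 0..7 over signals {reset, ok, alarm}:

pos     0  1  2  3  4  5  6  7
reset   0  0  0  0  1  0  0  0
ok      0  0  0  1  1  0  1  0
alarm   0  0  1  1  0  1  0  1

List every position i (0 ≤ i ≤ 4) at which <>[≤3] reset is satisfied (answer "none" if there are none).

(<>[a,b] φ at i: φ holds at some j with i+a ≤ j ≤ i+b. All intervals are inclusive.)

Evaluate at each i in [0,4]:
  i=0: ✗ (none in [0,3])
  i=1: ✓ (witness j=4)
  i=2: ✓ (witness j=4)
  i=3: ✓ (witness j=4)
  i=4: ✓ (witness j=4)

1, 2, 3, 4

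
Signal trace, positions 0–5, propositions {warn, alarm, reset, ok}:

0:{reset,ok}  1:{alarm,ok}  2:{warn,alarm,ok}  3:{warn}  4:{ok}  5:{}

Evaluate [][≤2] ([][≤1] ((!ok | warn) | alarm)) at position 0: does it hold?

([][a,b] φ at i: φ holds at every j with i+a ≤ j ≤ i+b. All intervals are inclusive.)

Check [][≤1] ((!ok | warn) | alarm) at every j in [0,2]:
  j=0: fails at 0
  j=1: holds on [1,2]
  j=2: holds on [2,3]
Fails at j=0 → formula fails.

False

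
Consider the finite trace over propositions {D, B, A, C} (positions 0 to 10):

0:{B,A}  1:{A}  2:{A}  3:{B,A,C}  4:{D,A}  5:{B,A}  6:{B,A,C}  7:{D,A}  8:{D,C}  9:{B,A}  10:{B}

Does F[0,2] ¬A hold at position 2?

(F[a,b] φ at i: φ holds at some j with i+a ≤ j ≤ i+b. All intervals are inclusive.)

No

Check ¬A at each j in [2,4]:
  j=2: false
  j=3: false
  j=4: false
No position in the window satisfies it → formula fails.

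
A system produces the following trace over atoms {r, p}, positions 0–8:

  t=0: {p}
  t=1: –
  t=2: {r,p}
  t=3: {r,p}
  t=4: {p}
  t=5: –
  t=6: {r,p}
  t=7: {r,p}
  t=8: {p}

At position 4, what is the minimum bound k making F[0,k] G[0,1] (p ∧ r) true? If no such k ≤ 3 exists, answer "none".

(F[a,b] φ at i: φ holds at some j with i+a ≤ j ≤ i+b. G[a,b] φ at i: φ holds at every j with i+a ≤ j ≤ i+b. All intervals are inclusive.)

Scan j = 4,5,… for G[0,1] (p ∧ r):
  j=4: fails
  j=5: fails
  j=6: holds
First hit at j=6, so smallest k = 6-4 = 2.

2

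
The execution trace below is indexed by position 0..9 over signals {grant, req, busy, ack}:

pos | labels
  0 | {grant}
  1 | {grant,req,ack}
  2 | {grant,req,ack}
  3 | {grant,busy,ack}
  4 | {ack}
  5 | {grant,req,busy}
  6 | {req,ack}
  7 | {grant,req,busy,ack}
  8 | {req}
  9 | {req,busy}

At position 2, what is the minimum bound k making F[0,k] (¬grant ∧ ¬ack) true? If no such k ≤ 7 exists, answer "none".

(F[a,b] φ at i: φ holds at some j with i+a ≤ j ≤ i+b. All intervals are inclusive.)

Scan j = 2,3,… for (¬grant ∧ ¬ack):
  j=2: fails
  j=3: fails
  j=4: fails
  j=5: fails
  j=6: fails
  j=7: fails
  j=8: holds
First hit at j=8, so smallest k = 8-2 = 6.

6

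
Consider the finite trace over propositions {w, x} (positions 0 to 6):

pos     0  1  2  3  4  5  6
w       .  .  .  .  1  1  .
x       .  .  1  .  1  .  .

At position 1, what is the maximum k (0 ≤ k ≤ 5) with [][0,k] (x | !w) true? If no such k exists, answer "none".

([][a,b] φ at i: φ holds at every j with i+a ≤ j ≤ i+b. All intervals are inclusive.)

(x | !w) must hold from j=1 onward; find where it first fails.
  j=1: holds
  j=2: holds
  j=3: holds
  j=4: holds
  j=5: fails
Holds on [1,4], so largest k = 3.

3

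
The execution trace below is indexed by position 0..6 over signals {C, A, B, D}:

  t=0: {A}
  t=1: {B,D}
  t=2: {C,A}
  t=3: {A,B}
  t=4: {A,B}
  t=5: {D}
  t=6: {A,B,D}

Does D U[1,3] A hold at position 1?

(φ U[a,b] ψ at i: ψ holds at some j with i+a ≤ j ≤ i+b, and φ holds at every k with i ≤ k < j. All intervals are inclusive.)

Holds

Need some j in [2,4] with A, and D at every k in [1,j-1].
  j=2: A holds; D holds at every k in [1,1] → satisfied.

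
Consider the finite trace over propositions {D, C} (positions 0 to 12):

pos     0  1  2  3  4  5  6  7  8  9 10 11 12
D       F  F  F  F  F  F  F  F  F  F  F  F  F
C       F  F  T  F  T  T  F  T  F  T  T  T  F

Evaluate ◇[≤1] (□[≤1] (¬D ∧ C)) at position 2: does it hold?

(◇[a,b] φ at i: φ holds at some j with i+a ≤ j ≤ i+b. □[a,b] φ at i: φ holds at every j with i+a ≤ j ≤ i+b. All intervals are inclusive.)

Does not hold

Check □[≤1] (¬D ∧ C) at each j in [2,3]:
  j=2: fails at 3
  j=3: fails at 3
No position in the window satisfies it → formula fails.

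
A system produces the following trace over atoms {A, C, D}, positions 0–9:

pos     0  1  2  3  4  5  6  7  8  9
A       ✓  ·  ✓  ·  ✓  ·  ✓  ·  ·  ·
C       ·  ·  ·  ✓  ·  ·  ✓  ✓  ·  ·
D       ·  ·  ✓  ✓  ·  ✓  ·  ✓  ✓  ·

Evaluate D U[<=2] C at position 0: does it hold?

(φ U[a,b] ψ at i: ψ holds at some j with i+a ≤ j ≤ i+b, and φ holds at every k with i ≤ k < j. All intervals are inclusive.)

Need some j in [0,2] with C, and D at every k in [0,j-1].
  j=0: C false.
  j=1: C false.
  j=2: C false.
No j in the window works → until fails.

Does not hold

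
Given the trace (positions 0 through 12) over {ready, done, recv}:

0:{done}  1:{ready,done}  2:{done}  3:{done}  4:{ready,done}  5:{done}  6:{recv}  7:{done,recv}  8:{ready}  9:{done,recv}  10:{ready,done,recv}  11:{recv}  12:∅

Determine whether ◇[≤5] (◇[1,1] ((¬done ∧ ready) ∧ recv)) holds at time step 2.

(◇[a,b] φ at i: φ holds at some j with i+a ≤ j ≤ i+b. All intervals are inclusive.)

Check ◇[1,1] ((¬done ∧ ready) ∧ recv) at each j in [2,7]:
  j=2: fails (none in [3,3])
  j=3: fails (none in [4,4])
  j=4: fails (none in [5,5])
  j=5: fails (none in [6,6])
  j=6: fails (none in [7,7])
  j=7: fails (none in [8,8])
No position in the window satisfies it → formula fails.

Does not hold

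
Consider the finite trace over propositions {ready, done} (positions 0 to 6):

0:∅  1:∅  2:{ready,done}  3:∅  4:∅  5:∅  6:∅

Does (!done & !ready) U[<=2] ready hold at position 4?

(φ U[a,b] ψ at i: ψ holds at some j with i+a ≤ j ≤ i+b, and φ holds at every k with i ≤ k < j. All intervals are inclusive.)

Need some j in [4,6] with ready, and (!done & !ready) at every k in [4,j-1].
  j=4: ready false.
  j=5: ready false.
  j=6: ready false.
No j in the window works → until fails.

No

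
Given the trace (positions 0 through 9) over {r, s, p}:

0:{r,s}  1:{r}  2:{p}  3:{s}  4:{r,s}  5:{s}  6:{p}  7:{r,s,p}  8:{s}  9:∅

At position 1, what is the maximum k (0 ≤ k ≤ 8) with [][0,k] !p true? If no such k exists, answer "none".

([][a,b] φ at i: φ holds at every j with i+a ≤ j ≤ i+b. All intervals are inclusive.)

0

!p must hold from j=1 onward; find where it first fails.
  j=1: holds
  j=2: fails
Holds on [1,1], so largest k = 0.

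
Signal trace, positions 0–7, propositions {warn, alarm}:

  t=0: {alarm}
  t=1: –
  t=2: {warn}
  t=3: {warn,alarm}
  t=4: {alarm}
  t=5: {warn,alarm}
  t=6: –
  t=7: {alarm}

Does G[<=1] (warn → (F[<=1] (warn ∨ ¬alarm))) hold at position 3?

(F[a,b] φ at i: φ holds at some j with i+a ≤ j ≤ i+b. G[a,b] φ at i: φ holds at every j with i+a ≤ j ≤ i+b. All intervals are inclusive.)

Check (warn → (F[<=1] (warn ∨ ¬alarm))) at every j in [3,4]:
  j=3: antecedent true; consequent holds (witness at 3) → ✓
  j=4: antecedent false → ✓
All positions satisfy it → formula holds.

Holds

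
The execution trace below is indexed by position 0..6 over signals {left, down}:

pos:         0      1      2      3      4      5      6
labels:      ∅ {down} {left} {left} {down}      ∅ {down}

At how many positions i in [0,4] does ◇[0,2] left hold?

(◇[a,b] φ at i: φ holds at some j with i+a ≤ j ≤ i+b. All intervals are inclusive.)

4

Evaluate at each i in [0,4]:
  i=0: ✓ (witness j=2)
  i=1: ✓ (witness j=2)
  i=2: ✓ (witness j=2)
  i=3: ✓ (witness j=3)
  i=4: ✗ (none in [4,6])
Positions where it holds: {0, 1, 2, 3} → 4.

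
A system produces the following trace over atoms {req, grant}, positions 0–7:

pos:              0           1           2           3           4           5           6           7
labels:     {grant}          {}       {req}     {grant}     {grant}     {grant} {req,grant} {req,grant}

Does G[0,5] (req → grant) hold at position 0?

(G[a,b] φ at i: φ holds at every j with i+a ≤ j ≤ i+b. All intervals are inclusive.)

No

Check (req → grant) at every j in [0,5]:
  j=0: antecedent false → ✓
  j=1: antecedent false → ✓
  j=2: antecedent true; consequent false → ✗
  j=3: antecedent false → ✓
  j=4: antecedent false → ✓
  j=5: antecedent false → ✓
Fails at j=2 → formula fails.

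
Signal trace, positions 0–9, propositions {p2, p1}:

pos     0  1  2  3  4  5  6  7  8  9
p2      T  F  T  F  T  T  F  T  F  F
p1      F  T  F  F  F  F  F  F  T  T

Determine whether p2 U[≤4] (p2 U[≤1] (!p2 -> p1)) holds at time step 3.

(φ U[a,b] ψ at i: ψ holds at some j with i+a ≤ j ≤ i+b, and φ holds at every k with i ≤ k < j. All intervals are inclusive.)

Does not hold

Need some j in [3,7] with (p2 U[≤1] (!p2 -> p1)), and p2 at every k in [3,j-1].
  j=3: (p2 U[≤1] (!p2 -> p1)) — fails.
  j=4: (p2 U[≤1] (!p2 -> p1)) holds, but p2 fails at k=3 → not this j.
  j=5: (p2 U[≤1] (!p2 -> p1)) holds, but p2 fails at k=3 → not this j.
  j=6: (p2 U[≤1] (!p2 -> p1)) — fails.
  j=7: (p2 U[≤1] (!p2 -> p1)) holds, but p2 fails at k=3 → not this j.
No j in the window works → until fails.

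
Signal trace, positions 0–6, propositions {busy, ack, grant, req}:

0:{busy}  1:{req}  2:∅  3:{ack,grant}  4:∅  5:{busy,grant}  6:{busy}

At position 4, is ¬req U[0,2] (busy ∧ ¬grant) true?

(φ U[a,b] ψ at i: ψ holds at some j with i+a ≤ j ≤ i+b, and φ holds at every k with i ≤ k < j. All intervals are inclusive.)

Yes

Need some j in [4,6] with (busy ∧ ¬grant), and ¬req at every k in [4,j-1].
  j=4: (busy ∧ ¬grant) false.
  j=5: (busy ∧ ¬grant) false.
  j=6: (busy ∧ ¬grant) holds; ¬req holds at every k in [4,5] → satisfied.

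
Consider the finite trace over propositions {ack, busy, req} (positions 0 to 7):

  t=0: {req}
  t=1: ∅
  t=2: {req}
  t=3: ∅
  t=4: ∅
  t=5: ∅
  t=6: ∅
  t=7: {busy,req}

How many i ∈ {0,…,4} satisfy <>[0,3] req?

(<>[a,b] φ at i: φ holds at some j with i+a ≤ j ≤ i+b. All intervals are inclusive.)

Evaluate at each i in [0,4]:
  i=0: ✓ (witness j=0)
  i=1: ✓ (witness j=2)
  i=2: ✓ (witness j=2)
  i=3: ✗ (none in [3,6])
  i=4: ✓ (witness j=7)
Positions where it holds: {0, 1, 2, 4} → 4.

4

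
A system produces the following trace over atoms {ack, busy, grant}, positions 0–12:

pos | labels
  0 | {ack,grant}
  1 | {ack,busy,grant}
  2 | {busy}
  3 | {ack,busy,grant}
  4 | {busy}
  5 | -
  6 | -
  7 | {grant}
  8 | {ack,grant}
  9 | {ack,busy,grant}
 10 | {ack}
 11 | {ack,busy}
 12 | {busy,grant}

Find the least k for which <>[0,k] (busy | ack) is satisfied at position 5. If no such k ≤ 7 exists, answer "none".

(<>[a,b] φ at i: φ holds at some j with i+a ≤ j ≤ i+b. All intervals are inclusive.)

Scan j = 5,6,… for (busy | ack):
  j=5: fails
  j=6: fails
  j=7: fails
  j=8: holds
First hit at j=8, so smallest k = 8-5 = 3.

3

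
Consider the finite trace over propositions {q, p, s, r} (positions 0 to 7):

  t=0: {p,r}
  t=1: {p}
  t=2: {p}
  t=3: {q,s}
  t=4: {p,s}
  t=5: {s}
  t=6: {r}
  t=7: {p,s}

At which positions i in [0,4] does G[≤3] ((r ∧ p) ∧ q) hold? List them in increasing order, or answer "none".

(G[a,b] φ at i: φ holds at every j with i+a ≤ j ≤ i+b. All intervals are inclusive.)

none

Evaluate at each i in [0,4]:
  i=0: ✗ (fails at j=0)
  i=1: ✗ (fails at j=1)
  i=2: ✗ (fails at j=2)
  i=3: ✗ (fails at j=3)
  i=4: ✗ (fails at j=4)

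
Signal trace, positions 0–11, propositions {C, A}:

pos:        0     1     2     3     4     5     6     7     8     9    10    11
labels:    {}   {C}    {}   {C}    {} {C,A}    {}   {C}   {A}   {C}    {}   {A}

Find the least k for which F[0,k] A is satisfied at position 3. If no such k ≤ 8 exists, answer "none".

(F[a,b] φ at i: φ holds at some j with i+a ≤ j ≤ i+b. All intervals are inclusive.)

2

Scan j = 3,4,… for A:
  j=3: fails
  j=4: fails
  j=5: holds
First hit at j=5, so smallest k = 5-3 = 2.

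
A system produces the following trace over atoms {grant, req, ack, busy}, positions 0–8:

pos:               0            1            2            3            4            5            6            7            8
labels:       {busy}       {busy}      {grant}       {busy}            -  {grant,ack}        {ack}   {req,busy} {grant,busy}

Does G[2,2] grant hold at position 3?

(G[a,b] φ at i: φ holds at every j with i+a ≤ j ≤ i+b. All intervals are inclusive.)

Check grant at every j in [5,5]:
  j=5: true
All positions satisfy it → formula holds.

Holds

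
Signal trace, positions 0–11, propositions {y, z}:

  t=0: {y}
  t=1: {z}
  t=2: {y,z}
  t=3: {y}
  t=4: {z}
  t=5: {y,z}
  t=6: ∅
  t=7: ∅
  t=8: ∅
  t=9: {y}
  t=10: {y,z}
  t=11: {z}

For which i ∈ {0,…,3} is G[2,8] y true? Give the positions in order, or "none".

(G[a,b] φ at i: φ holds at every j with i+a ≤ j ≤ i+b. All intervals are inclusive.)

none

Evaluate at each i in [0,3]:
  i=0: ✗ (fails at j=4)
  i=1: ✗ (fails at j=4)
  i=2: ✗ (fails at j=4)
  i=3: ✗ (fails at j=6)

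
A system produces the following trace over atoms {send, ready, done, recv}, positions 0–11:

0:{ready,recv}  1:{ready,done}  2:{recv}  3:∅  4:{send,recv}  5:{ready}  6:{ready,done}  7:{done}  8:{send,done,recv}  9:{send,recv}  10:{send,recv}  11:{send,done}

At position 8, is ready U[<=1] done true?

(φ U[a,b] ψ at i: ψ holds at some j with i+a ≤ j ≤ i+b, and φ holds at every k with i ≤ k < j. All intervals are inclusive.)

Need some j in [8,9] with done, and ready at every k in [8,j-1].
  j=8: done holds; no prefix to check → satisfied.

Holds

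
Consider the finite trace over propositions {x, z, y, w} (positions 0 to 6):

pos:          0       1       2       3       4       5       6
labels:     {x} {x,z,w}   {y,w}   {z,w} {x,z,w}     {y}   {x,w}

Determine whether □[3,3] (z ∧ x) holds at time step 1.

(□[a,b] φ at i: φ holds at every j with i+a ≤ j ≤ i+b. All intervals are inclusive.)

Yes

Check (z ∧ x) at every j in [4,4]:
  j=4: true
All positions satisfy it → formula holds.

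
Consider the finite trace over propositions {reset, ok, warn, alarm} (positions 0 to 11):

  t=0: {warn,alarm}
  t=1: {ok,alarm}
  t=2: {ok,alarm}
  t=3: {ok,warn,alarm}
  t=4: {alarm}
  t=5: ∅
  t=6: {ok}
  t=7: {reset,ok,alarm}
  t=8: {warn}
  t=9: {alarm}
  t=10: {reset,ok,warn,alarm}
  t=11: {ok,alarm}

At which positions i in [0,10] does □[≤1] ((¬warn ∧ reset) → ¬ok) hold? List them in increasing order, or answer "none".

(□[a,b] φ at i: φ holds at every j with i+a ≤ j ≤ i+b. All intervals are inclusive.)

Evaluate at each i in [0,10]:
  i=0: ✓ (all of [0,1])
  i=1: ✓ (all of [1,2])
  i=2: ✓ (all of [2,3])
  i=3: ✓ (all of [3,4])
  i=4: ✓ (all of [4,5])
  i=5: ✓ (all of [5,6])
  i=6: ✗ (fails at j=7)
  i=7: ✗ (fails at j=7)
  i=8: ✓ (all of [8,9])
  i=9: ✓ (all of [9,10])
  i=10: ✓ (all of [10,11])

0, 1, 2, 3, 4, 5, 8, 9, 10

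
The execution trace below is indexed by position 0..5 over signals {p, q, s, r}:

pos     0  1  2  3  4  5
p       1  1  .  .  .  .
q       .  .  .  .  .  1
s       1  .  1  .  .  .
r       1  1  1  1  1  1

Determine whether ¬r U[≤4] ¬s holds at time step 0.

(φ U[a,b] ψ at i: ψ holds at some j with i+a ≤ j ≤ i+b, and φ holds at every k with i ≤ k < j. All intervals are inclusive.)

Need some j in [0,4] with ¬s, and ¬r at every k in [0,j-1].
  j=0: ¬s false.
  j=1: ¬s holds, but ¬r fails at k=0 → not this j.
  j=2: ¬s false.
  j=3: ¬s holds, but ¬r fails at k=0 → not this j.
  j=4: ¬s holds, but ¬r fails at k=0 → not this j.
No j in the window works → until fails.

Does not hold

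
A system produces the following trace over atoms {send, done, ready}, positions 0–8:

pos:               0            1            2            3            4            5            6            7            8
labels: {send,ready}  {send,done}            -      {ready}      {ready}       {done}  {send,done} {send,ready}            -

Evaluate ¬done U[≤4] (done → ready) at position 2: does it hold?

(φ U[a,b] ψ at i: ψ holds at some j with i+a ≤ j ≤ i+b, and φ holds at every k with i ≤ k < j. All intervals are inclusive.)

Need some j in [2,6] with (done → ready), and ¬done at every k in [2,j-1].
  j=2: (done → ready) holds; no prefix to check → satisfied.

Holds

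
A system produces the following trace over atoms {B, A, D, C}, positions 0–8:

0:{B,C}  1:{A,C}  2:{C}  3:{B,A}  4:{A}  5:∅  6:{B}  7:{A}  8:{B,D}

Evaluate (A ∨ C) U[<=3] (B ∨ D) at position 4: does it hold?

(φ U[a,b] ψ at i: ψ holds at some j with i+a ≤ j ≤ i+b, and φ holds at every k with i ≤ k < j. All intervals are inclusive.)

No

Need some j in [4,7] with (B ∨ D), and (A ∨ C) at every k in [4,j-1].
  j=4: (B ∨ D) false.
  j=5: (B ∨ D) false.
  j=6: (B ∨ D) holds, but (A ∨ C) fails at k=5 → not this j.
  j=7: (B ∨ D) false.
No j in the window works → until fails.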